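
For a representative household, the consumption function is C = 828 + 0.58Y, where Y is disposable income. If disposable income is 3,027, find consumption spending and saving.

C = 828 + 0.58(3027) = 828 + 1755.66 = 2583.66
S = Y − C = 3027 − 2583.66 = 443.34

C = 2583.66; S = 443.34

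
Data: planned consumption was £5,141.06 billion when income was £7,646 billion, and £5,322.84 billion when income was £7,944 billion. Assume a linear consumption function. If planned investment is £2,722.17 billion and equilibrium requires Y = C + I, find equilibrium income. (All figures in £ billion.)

Y = 8203

MPC = (5322.84 − 5141.06)/(7944 − 7646) = 181.78/298 = 0.61
a = 5141.06 − 0.61(7646) = 477
Equilibrium: Y = 477 + 0.61Y + 2722.17
0.39Y = 3199.17, so Y = 3199.17/0.39 = 8203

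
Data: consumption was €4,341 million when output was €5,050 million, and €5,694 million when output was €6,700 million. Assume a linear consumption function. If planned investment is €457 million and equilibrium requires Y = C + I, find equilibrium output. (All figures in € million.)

Y = 3650

MPC = (5694 − 4341)/(6700 − 5050) = 1353/1650 = 0.82
a = 4341 − 0.82(5050) = 200
Equilibrium: Y = 200 + 0.82Y + 457
0.18Y = 657, so Y = 657/0.18 = 3650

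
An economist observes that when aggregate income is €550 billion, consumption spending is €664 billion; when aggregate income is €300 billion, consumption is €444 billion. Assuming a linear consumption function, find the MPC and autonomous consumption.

MPC = 0.88; a = 180

MPC = ΔC/ΔY = (664 − 444)/(550 − 300) = 220/250 = 0.88
a = C − MPC·Y = 444 − 0.88(300) = 444 − 264 = 180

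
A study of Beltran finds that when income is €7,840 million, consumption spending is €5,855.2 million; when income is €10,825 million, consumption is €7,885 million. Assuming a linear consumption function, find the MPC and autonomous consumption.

MPC = 0.68; a = 524

MPC = ΔC/ΔY = (7885 − 5855.2)/(10825 − 7840) = 2029.8/2985 = 0.68
a = C − MPC·Y = 5855.2 − 0.68(7840) = 5855.2 − 5331.2 = 524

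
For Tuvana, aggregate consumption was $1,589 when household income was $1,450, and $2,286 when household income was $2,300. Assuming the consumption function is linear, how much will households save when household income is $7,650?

S = 977

MPC = (2286 − 1589)/(2300 − 1450) = 697/850 = 0.82
a = 1589 − 0.82(1450) = 1589 − 1189 = 400
C = 400 + 0.82(7650) = 6673
S = 7650 − 6673 = 977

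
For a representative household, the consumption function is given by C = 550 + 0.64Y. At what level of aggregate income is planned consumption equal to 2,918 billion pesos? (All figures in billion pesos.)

550 + 0.64Y = 2918
0.64Y = 2368, so Y = 2368/0.64 = 3700

Y = 3700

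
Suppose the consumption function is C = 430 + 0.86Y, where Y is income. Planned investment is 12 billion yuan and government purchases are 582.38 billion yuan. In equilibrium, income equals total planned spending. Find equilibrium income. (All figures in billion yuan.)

Y = 7317

Y = C + I + G = 430 + 0.86Y + 12 + 582.38
Y − 0.86Y = 1024.38
0.14Y = 1024.38, so Y = 1024.38/0.14 = 7317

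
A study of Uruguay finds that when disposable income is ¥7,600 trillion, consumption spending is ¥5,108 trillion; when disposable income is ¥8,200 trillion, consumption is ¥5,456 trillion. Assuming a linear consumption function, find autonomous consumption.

a = 700

MPC = ΔC/ΔY = (5456 − 5108)/(8200 − 7600) = 348/600 = 0.58
a = C − MPC·Y = 5108 − 0.58(7600) = 5108 − 4408 = 700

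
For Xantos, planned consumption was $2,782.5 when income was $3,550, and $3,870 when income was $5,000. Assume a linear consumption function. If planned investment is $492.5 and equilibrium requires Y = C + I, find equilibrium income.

MPC = (3870 − 2782.5)/(5000 − 3550) = 1087.5/1450 = 0.75
a = 2782.5 − 0.75(3550) = 120
Equilibrium: Y = 120 + 0.75Y + 492.5
0.25Y = 612.5, so Y = 612.5/0.25 = 2450

Y = 2450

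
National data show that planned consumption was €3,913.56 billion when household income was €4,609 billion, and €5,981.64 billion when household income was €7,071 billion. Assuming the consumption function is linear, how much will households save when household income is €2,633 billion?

S = 379.28

MPC = (5981.64 − 3913.56)/(7071 − 4609) = 2068.08/2462 = 0.84
a = 3913.56 − 0.84(4609) = 3913.56 − 3871.56 = 42
C = 42 + 0.84(2633) = 2253.72
S = 2633 − 2253.72 = 379.28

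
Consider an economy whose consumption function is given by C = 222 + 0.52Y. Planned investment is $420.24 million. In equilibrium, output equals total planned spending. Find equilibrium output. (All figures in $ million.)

Y = 1338

Y = C + I = 222 + 0.52Y + 420.24
Y − 0.52Y = 642.24
0.48Y = 642.24, so Y = 642.24/0.48 = 1338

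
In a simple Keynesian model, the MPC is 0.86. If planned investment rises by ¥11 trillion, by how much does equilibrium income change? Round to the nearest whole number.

ΔY ≈ 79

The multiplier is 1/(1 − MPC) = 1/0.14.
ΔY = 11/0.14 = 78.57 ≈ 79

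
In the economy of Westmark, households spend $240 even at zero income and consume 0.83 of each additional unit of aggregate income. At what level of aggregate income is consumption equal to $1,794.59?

Y = 1873

240 + 0.83Y = 1794.59
0.83Y = 1554.59, so Y = 1554.59/0.83 = 1873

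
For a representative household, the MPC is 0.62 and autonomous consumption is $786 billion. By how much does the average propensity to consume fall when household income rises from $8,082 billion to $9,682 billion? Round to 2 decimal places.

ΔAPC = 0.02

At Y = 8082: C = 786 + 0.62(8082) = 5796.84, APC = 5796.84/8082 = 0.717
At Y = 9682: C = 6788.84, APC = 6788.84/9682 = 0.701
Fall in APC = 0.717 − 0.701 = 0.016 ≈ 0.02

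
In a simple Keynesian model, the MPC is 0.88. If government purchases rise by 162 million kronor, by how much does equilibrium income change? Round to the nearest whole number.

The multiplier is 1/(1 − MPC) = 1/0.12.
ΔY = 162/0.12 = 1350.00 ≈ 1350

ΔY ≈ 1350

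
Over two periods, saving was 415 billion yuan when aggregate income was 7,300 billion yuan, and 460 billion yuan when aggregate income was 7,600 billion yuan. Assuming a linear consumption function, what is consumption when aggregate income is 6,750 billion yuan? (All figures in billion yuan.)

MPS = ΔS/ΔY = (460 − 415)/(7600 − 7300) = 45/300 = 0.15
MPC = 1 − MPS = 0.85
Autonomous saving = 415 − 0.15(7300) = -680, so a = 680
C = 680 + 0.85(6750) = 680 + 5737.5 = 6417.5

C = 6417.5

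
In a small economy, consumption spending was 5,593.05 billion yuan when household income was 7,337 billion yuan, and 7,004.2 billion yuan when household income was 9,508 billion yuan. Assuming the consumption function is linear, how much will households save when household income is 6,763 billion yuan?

S = 1543.05

MPC = (7004.2 − 5593.05)/(9508 − 7337) = 1411.15/2171 = 0.65
a = 5593.05 − 0.65(7337) = 5593.05 − 4769.05 = 824
C = 824 + 0.65(6763) = 5219.95
S = 6763 − 5219.95 = 1543.05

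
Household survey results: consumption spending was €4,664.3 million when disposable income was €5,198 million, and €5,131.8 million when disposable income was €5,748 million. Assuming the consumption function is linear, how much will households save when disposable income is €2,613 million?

MPC = (5131.8 − 4664.3)/(5748 − 5198) = 467.5/550 = 0.85
a = 4664.3 − 0.85(5198) = 4664.3 − 4418.3 = 246
C = 246 + 0.85(2613) = 2467.05
S = 2613 − 2467.05 = 145.95

S = 145.95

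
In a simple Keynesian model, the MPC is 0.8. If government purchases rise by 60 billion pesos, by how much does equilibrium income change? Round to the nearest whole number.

The multiplier is 1/(1 − MPC) = 1/0.2.
ΔY = 60/0.2 = 300.00 ≈ 300

ΔY ≈ 300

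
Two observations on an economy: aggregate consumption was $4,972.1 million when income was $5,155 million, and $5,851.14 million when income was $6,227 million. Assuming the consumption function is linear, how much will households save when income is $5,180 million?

S = 187.4

MPC = (5851.14 − 4972.1)/(6227 − 5155) = 879.04/1072 = 0.82
a = 4972.1 − 0.82(5155) = 4972.1 − 4227.1 = 745
C = 745 + 0.82(5180) = 4992.6
S = 5180 − 4992.6 = 187.4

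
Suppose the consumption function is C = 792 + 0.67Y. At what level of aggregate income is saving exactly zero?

At break-even, C = Y: 792 + 0.67Y = Y
0.33Y = 792, so Y = 792/0.33 = 2400

Y = 2400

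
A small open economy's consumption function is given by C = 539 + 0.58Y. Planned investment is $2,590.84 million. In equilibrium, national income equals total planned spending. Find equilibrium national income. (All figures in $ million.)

Y = 7452

Y = C + I = 539 + 0.58Y + 2590.84
Y − 0.58Y = 3129.84
0.42Y = 3129.84, so Y = 3129.84/0.42 = 7452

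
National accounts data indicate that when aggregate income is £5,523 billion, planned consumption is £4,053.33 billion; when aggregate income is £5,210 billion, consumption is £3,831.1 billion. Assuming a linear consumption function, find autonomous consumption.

a = 132

MPC = ΔC/ΔY = (4053.33 − 3831.1)/(5523 − 5210) = 222.23/313 = 0.71
a = C − MPC·Y = 3831.1 − 0.71(5210) = 3831.1 − 3699.1 = 132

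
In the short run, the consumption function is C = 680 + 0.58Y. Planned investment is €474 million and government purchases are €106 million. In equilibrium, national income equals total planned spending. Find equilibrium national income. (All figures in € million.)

Y = C + I + G = 680 + 0.58Y + 474 + 106
Y − 0.58Y = 1260
0.42Y = 1260, so Y = 1260/0.42 = 3000

Y = 3000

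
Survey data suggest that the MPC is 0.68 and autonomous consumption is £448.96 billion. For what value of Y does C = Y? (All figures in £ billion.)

Y = 1403

At break-even, C = Y: 448.96 + 0.68Y = Y
0.32Y = 448.96, so Y = 448.96/0.32 = 1403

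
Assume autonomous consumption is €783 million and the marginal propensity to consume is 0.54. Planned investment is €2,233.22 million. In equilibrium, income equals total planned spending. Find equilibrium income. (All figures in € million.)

Y = 6557

Y = C + I = 783 + 0.54Y + 2233.22
Y − 0.54Y = 3016.22
0.46Y = 3016.22, so Y = 3016.22/0.46 = 6557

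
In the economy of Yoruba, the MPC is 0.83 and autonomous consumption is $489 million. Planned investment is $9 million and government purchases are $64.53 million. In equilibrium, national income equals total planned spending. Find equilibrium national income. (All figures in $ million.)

Y = 3309

Y = C + I + G = 489 + 0.83Y + 9 + 64.53
Y − 0.83Y = 562.53
0.17Y = 562.53, so Y = 562.53/0.17 = 3309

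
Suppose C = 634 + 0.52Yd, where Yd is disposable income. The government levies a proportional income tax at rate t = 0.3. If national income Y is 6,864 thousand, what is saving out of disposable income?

S = 1672.304

Yd = (1 − 0.3)(6864) = 0.7(6864) = 4804.8
C = 634 + 0.52(4804.8) = 634 + 2498.496 = 3132.496
S = Yd − C = 4804.8 − 3132.496 = 1672.304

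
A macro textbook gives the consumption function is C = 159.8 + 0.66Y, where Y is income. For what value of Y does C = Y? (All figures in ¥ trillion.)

Y = 470

At break-even, C = Y: 159.8 + 0.66Y = Y
0.34Y = 159.8, so Y = 159.8/0.34 = 470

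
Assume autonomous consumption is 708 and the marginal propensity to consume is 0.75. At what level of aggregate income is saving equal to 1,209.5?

S = Y − C = -708 + 0.25Y
-708 + 0.25Y = 1209.5, so 0.25Y = 1917.5 and Y = 7670

Y = 7670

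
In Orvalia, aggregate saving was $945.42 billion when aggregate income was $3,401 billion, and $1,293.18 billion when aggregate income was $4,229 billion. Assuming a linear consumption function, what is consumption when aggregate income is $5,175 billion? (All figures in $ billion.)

MPS = ΔS/ΔY = (1293.18 − 945.42)/(4229 − 3401) = 347.76/828 = 0.42
MPC = 1 − MPS = 0.58
Autonomous saving = 945.42 − 0.42(3401) = -483, so a = 483
C = 483 + 0.58(5175) = 483 + 3001.5 = 3484.5

C = 3484.5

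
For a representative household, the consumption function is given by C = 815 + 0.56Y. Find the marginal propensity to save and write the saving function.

MPS = 0.44; S = -815 + 0.44Y

MPS = 1 − MPC = 1 − 0.56 = 0.44
S = Y − C = -815 + 0.44Y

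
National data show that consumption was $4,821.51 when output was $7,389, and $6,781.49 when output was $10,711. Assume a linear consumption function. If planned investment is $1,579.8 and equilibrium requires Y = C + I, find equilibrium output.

Y = 4980

MPC = (6781.49 − 4821.51)/(10711 − 7389) = 1959.98/3322 = 0.59
a = 4821.51 − 0.59(7389) = 462
Equilibrium: Y = 462 + 0.59Y + 1579.8
0.41Y = 2041.8, so Y = 2041.8/0.41 = 4980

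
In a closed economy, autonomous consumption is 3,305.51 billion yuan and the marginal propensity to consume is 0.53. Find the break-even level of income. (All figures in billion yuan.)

Y = 7033

At break-even, C = Y: 3305.51 + 0.53Y = Y
0.47Y = 3305.51, so Y = 3305.51/0.47 = 7033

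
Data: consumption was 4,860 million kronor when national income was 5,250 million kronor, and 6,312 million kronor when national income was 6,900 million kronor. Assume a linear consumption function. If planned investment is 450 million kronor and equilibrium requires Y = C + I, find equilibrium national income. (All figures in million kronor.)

MPC = (6312 − 4860)/(6900 − 5250) = 1452/1650 = 0.88
a = 4860 − 0.88(5250) = 240
Equilibrium: Y = 240 + 0.88Y + 450
0.12Y = 690, so Y = 690/0.12 = 5750

Y = 5750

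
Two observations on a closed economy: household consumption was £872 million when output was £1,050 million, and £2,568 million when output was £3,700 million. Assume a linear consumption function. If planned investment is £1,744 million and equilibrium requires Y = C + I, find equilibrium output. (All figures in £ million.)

MPC = (2568 − 872)/(3700 − 1050) = 1696/2650 = 0.64
a = 872 − 0.64(1050) = 200
Equilibrium: Y = 200 + 0.64Y + 1744
0.36Y = 1944, so Y = 1944/0.36 = 5400

Y = 5400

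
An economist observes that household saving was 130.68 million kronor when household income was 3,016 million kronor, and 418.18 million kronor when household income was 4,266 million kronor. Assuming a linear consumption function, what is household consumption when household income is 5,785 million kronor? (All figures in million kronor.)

C = 5017.45

MPS = ΔS/ΔY = (418.18 − 130.68)/(4266 − 3016) = 287.5/1250 = 0.23
MPC = 1 − MPS = 0.77
Autonomous saving = 130.68 − 0.23(3016) = -563, so a = 563
C = 563 + 0.77(5785) = 563 + 4454.45 = 5017.45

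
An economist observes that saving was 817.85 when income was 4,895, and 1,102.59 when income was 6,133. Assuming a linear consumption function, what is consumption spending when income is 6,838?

MPS = ΔS/ΔY = (1102.59 − 817.85)/(6133 − 4895) = 284.74/1238 = 0.23
MPC = 1 − MPS = 0.77
Autonomous saving = 817.85 − 0.23(4895) = -308, so a = 308
C = 308 + 0.77(6838) = 308 + 5265.26 = 5573.26

C = 5573.26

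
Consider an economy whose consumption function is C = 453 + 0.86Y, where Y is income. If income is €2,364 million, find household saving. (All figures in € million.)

C = 453 + 0.86(2364) = 453 + 2033.04 = 2486.04
S = Y − C = 2364 − 2486.04 = -122.04

S = -122.04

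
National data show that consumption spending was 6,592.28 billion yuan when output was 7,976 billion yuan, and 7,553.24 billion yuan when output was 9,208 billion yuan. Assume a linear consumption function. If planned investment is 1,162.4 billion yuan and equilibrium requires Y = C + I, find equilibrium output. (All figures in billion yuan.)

Y = 6970

MPC = (7553.24 − 6592.28)/(9208 − 7976) = 960.96/1232 = 0.78
a = 6592.28 − 0.78(7976) = 371
Equilibrium: Y = 371 + 0.78Y + 1162.4
0.22Y = 1533.4, so Y = 1533.4/0.22 = 6970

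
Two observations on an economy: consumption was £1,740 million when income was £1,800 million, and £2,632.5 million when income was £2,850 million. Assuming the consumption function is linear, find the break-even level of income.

Y = 1400

MPC = (2632.5 − 1740)/(2850 − 1800) = 892.5/1050 = 0.85
a = 1740 − 0.85(1800) = 1740 − 1530 = 210
Break-even: Y = a/(1−MPC) = 210/0.15 = 1400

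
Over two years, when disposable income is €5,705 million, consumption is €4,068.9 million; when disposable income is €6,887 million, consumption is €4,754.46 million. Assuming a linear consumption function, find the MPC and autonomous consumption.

MPC = ΔC/ΔY = (4754.46 − 4068.9)/(6887 − 5705) = 685.56/1182 = 0.58
a = C − MPC·Y = 4068.9 − 0.58(5705) = 4068.9 − 3308.9 = 760

MPC = 0.58; a = 760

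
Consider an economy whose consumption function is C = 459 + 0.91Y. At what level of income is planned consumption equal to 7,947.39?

459 + 0.91Y = 7947.39
0.91Y = 7488.39, so Y = 7488.39/0.91 = 8229

Y = 8229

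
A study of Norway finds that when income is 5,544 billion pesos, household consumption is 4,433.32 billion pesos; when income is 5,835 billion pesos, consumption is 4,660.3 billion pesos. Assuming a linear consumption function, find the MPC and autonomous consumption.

MPC = ΔC/ΔY = (4660.3 − 4433.32)/(5835 − 5544) = 226.98/291 = 0.78
a = C − MPC·Y = 4433.32 − 0.78(5544) = 4433.32 − 4324.32 = 109

MPC = 0.78; a = 109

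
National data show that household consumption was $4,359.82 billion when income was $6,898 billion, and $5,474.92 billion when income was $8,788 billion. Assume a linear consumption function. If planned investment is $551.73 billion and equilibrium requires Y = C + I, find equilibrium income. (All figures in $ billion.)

MPC = (5474.92 − 4359.82)/(8788 − 6898) = 1115.1/1890 = 0.59
a = 4359.82 − 0.59(6898) = 290
Equilibrium: Y = 290 + 0.59Y + 551.73
0.41Y = 841.73, so Y = 841.73/0.41 = 2053

Y = 2053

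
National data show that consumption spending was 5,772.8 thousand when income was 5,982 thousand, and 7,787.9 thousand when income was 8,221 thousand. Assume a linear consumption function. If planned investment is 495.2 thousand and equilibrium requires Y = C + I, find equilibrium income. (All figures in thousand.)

Y = 8842

MPC = (7787.9 − 5772.8)/(8221 − 5982) = 2015.1/2239 = 0.9
a = 5772.8 − 0.9(5982) = 389
Equilibrium: Y = 389 + 0.9Y + 495.2
0.1Y = 884.2, so Y = 884.2/0.1 = 8842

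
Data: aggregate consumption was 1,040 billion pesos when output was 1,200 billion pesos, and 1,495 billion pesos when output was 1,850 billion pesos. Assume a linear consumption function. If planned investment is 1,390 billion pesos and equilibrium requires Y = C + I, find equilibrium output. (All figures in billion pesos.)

Y = 5300

MPC = (1495 − 1040)/(1850 − 1200) = 455/650 = 0.7
a = 1040 − 0.7(1200) = 200
Equilibrium: Y = 200 + 0.7Y + 1390
0.3Y = 1590, so Y = 1590/0.3 = 5300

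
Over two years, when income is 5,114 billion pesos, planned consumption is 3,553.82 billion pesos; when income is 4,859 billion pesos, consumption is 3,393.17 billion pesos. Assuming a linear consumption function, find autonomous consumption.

MPC = ΔC/ΔY = (3553.82 − 3393.17)/(5114 − 4859) = 160.65/255 = 0.63
a = C − MPC·Y = 3393.17 − 0.63(4859) = 3393.17 − 3061.17 = 332

a = 332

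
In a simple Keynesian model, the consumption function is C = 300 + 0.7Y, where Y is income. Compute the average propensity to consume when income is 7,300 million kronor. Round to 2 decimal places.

APC = 0.74

C = 300 + 0.7(7300) = 5410
APC = C/Y = 5410/7300 = 0.74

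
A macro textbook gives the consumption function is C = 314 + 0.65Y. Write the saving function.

S = Y − C = Y − (314 + 0.65Y) = -314 + (1 − 0.65)Y

S = -314 + 0.35Y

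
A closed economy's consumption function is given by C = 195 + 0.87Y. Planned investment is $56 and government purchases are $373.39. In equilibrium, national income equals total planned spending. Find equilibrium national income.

Y = 4803

Y = C + I + G = 195 + 0.87Y + 56 + 373.39
Y − 0.87Y = 624.39
0.13Y = 624.39, so Y = 624.39/0.13 = 4803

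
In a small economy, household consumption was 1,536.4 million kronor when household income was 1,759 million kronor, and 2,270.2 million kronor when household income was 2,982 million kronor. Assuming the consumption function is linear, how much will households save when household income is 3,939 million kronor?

MPC = (2270.2 − 1536.4)/(2982 − 1759) = 733.8/1223 = 0.6
a = 1536.4 − 0.6(1759) = 1536.4 − 1055.4 = 481
C = 481 + 0.6(3939) = 2844.4
S = 3939 − 2844.4 = 1094.6

S = 1094.6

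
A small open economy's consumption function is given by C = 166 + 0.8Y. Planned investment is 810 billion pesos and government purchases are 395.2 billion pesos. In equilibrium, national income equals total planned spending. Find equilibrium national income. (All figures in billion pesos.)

Y = C + I + G = 166 + 0.8Y + 810 + 395.2
Y − 0.8Y = 1371.2
0.2Y = 1371.2, so Y = 1371.2/0.2 = 6856

Y = 6856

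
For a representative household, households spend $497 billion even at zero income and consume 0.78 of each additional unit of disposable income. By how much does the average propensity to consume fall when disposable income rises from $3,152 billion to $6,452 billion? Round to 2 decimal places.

At Y = 3152: C = 497 + 0.78(3152) = 2955.56, APC = 2955.56/3152 = 0.938
At Y = 6452: C = 5529.56, APC = 5529.56/6452 = 0.857
Fall in APC = 0.938 − 0.857 = 0.081 ≈ 0.08

ΔAPC = 0.08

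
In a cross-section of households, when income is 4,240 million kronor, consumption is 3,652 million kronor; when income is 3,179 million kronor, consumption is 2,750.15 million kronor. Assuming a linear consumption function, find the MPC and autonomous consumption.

MPC = 0.85; a = 48

MPC = ΔC/ΔY = (3652 − 2750.15)/(4240 − 3179) = 901.85/1061 = 0.85
a = C − MPC·Y = 2750.15 − 0.85(3179) = 2750.15 − 2702.15 = 48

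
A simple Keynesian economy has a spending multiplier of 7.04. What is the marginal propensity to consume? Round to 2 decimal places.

k = 1/(1 − MPC), so 1 − MPC = 1/k = 1/7.04 = 0.1420
MPC = 1 − 0.1420 = 0.86

MPC = 0.86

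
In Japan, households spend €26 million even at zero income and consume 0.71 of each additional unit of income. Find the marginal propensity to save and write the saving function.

MPS = 1 − MPC = 1 − 0.71 = 0.29
S = Y − C = -26 + 0.29Y

MPS = 0.29; S = -26 + 0.29Y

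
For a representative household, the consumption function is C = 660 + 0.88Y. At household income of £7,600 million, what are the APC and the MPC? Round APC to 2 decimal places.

APC = 0.97; MPC = 0.88

MPC = 0.88 (the slope of the consumption function)
C = 660 + 0.88(7600) = 7348, so APC = 7348/7600 = 0.97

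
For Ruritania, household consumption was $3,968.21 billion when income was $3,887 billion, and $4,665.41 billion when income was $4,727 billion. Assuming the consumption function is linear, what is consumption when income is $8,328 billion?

MPC = (4665.41 − 3968.21)/(4727 − 3887) = 697.2/840 = 0.83
a = 3968.21 − 0.83(3887) = 3968.21 − 3226.21 = 742
C = 742 + 0.83(8328) = 742 + 6912.24 = 7654.24

C = 7654.24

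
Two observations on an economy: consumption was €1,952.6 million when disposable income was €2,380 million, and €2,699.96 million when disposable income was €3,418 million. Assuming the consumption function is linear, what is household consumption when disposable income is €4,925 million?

MPC = (2699.96 − 1952.6)/(3418 − 2380) = 747.36/1038 = 0.72
a = 1952.6 − 0.72(2380) = 1952.6 − 1713.6 = 239
C = 239 + 0.72(4925) = 239 + 3546 = 3785

C = 3785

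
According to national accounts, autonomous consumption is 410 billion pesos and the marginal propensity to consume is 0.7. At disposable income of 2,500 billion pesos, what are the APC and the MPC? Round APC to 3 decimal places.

APC = 0.864; MPC = 0.7

MPC = 0.7 (the slope of the consumption function)
C = 410 + 0.7(2500) = 2160, so APC = 2160/2500 = 0.864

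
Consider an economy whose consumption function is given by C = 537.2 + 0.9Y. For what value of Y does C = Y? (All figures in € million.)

Y = 5372

At break-even, C = Y: 537.2 + 0.9Y = Y
0.1Y = 537.2, so Y = 537.2/0.1 = 5372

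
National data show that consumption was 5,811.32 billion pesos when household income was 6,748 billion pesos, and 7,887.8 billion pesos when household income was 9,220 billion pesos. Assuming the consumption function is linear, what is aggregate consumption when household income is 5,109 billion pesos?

C = 4434.56

MPC = (7887.8 − 5811.32)/(9220 − 6748) = 2076.48/2472 = 0.84
a = 5811.32 − 0.84(6748) = 5811.32 − 5668.32 = 143
C = 143 + 0.84(5109) = 143 + 4291.56 = 4434.56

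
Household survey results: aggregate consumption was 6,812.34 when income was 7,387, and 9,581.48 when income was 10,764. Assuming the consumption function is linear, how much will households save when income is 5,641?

MPC = (9581.48 − 6812.34)/(10764 − 7387) = 2769.14/3377 = 0.82
a = 6812.34 − 0.82(7387) = 6812.34 − 6057.34 = 755
C = 755 + 0.82(5641) = 5380.62
S = 5641 − 5380.62 = 260.38

S = 260.38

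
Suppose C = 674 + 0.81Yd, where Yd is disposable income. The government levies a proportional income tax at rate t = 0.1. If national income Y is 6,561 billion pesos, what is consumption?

Yd = (1 − 0.1)(6561) = 0.9(6561) = 5904.9
C = 674 + 0.81(5904.9) = 674 + 4782.969 = 5456.969

C = 5456.969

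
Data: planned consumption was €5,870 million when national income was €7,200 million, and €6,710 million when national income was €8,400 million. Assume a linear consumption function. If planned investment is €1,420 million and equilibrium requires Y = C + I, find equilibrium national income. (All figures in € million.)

MPC = (6710 − 5870)/(8400 − 7200) = 840/1200 = 0.7
a = 5870 − 0.7(7200) = 830
Equilibrium: Y = 830 + 0.7Y + 1420
0.3Y = 2250, so Y = 2250/0.3 = 7500

Y = 7500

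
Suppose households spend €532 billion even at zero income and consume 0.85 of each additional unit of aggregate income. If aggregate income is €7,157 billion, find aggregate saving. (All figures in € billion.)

C = 532 + 0.85(7157) = 532 + 6083.45 = 6615.45
S = Y − C = 7157 − 6615.45 = 541.55

S = 541.55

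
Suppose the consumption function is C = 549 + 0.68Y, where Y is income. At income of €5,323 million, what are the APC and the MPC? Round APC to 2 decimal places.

MPC = 0.68 (the slope of the consumption function)
C = 549 + 0.68(5323) = 4168.64, so APC = 4168.64/5323 = 0.78

APC = 0.78; MPC = 0.68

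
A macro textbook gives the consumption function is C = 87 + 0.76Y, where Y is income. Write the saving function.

S = -87 + 0.24Y

S = Y − C = Y − (87 + 0.76Y) = -87 + (1 − 0.76)Y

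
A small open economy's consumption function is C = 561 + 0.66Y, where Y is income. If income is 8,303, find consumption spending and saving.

C = 6040.98; S = 2262.02

C = 561 + 0.66(8303) = 561 + 5479.98 = 6040.98
S = Y − C = 8303 − 6040.98 = 2262.02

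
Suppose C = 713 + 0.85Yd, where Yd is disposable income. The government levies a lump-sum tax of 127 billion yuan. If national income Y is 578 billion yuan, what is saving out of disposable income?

S = -645.35

Yd = Y − T = 578 − 127 = 451
C = 713 + 0.85(451) = 713 + 383.35 = 1096.35
S = Yd − C = 451 − 1096.35 = -645.35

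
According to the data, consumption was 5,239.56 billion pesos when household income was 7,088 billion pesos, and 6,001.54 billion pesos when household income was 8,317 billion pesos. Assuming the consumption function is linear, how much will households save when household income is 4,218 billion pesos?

S = 757.84

MPC = (6001.54 − 5239.56)/(8317 − 7088) = 761.98/1229 = 0.62
a = 5239.56 − 0.62(7088) = 5239.56 − 4394.56 = 845
C = 845 + 0.62(4218) = 3460.16
S = 4218 − 3460.16 = 757.84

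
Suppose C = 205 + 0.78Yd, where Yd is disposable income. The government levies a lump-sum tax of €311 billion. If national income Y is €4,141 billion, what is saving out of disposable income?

S = 637.6

Yd = Y − T = 4141 − 311 = 3830
C = 205 + 0.78(3830) = 205 + 2987.4 = 3192.4
S = Yd − C = 3830 − 3192.4 = 637.6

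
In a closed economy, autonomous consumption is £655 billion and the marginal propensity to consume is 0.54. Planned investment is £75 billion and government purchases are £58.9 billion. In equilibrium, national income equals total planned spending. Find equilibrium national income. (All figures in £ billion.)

Y = C + I + G = 655 + 0.54Y + 75 + 58.9
Y − 0.54Y = 788.9
0.46Y = 788.9, so Y = 788.9/0.46 = 1715

Y = 1715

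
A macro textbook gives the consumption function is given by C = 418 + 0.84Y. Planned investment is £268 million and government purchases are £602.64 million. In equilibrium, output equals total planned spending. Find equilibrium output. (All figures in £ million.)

Y = C + I + G = 418 + 0.84Y + 268 + 602.64
Y − 0.84Y = 1288.64
0.16Y = 1288.64, so Y = 1288.64/0.16 = 8054

Y = 8054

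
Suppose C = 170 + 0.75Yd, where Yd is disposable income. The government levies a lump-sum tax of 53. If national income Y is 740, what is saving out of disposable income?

Yd = Y − T = 740 − 53 = 687
C = 170 + 0.75(687) = 170 + 515.25 = 685.25
S = Yd − C = 687 − 685.25 = 1.75

S = 1.75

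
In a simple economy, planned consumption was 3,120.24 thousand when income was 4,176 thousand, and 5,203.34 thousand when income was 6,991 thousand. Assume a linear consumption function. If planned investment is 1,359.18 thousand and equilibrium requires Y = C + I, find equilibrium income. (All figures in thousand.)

MPC = (5203.34 − 3120.24)/(6991 − 4176) = 2083.1/2815 = 0.74
a = 3120.24 − 0.74(4176) = 30
Equilibrium: Y = 30 + 0.74Y + 1359.18
0.26Y = 1389.18, so Y = 1389.18/0.26 = 5343

Y = 5343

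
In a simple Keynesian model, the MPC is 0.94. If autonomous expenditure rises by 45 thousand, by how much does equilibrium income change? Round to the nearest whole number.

The multiplier is 1/(1 − MPC) = 1/0.06.
ΔY = 45/0.06 = 750.00 ≈ 750

ΔY ≈ 750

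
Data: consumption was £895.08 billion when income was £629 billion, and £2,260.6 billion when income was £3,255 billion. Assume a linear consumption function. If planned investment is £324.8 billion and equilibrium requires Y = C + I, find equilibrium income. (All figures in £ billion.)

MPC = (2260.6 − 895.08)/(3255 − 629) = 1365.52/2626 = 0.52
a = 895.08 − 0.52(629) = 568
Equilibrium: Y = 568 + 0.52Y + 324.8
0.48Y = 892.8, so Y = 892.8/0.48 = 1860

Y = 1860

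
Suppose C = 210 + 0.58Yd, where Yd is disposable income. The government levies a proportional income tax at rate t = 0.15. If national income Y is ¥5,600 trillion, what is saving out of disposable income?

Yd = (1 − 0.15)(5600) = 0.85(5600) = 4760
C = 210 + 0.58(4760) = 210 + 2760.8 = 2970.8
S = Yd − C = 4760 − 2970.8 = 1789.2

S = 1789.2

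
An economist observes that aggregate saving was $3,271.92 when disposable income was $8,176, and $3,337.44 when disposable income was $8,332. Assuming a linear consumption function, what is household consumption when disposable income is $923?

MPS = ΔS/ΔY = (3337.44 − 3271.92)/(8332 − 8176) = 65.52/156 = 0.42
MPC = 1 − MPS = 0.58
Autonomous saving = 3271.92 − 0.42(8176) = -162, so a = 162
C = 162 + 0.58(923) = 162 + 535.34 = 697.34

C = 697.34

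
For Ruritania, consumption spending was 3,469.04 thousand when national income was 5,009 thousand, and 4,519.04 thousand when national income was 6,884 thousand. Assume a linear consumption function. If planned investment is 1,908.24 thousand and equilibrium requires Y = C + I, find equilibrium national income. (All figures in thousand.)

MPC = (4519.04 − 3469.04)/(6884 − 5009) = 1050/1875 = 0.56
a = 3469.04 − 0.56(5009) = 664
Equilibrium: Y = 664 + 0.56Y + 1908.24
0.44Y = 2572.24, so Y = 2572.24/0.44 = 5846

Y = 5846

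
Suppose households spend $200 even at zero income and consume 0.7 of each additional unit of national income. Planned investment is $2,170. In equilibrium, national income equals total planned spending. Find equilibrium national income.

Y = C + I = 200 + 0.7Y + 2170
Y − 0.7Y = 2370
0.3Y = 2370, so Y = 2370/0.3 = 7900

Y = 7900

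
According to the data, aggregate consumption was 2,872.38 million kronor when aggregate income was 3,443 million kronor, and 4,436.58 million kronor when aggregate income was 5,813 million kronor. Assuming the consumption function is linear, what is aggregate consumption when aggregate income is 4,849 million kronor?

MPC = (4436.58 − 2872.38)/(5813 − 3443) = 1564.2/2370 = 0.66
a = 2872.38 − 0.66(3443) = 2872.38 − 2272.38 = 600
C = 600 + 0.66(4849) = 600 + 3200.34 = 3800.34

C = 3800.34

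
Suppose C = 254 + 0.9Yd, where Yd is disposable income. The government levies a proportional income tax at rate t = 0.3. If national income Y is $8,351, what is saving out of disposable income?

Yd = (1 − 0.3)(8351) = 0.7(8351) = 5845.7
C = 254 + 0.9(5845.7) = 254 + 5261.13 = 5515.13
S = Yd − C = 5845.7 − 5515.13 = 330.57

S = 330.57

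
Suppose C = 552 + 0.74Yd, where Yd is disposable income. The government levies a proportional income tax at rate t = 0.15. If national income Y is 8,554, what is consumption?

Yd = (1 − 0.15)(8554) = 0.85(8554) = 7270.9
C = 552 + 0.74(7270.9) = 552 + 5380.466 = 5932.466

C = 5932.466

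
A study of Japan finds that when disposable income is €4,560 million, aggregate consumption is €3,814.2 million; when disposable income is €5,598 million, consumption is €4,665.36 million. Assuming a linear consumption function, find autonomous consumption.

MPC = ΔC/ΔY = (4665.36 − 3814.2)/(5598 − 4560) = 851.16/1038 = 0.82
a = C − MPC·Y = 3814.2 − 0.82(4560) = 3814.2 − 3739.2 = 75

a = 75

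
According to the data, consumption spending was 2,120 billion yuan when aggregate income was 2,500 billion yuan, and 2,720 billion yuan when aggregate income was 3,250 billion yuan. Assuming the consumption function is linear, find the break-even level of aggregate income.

MPC = (2720 − 2120)/(3250 − 2500) = 600/750 = 0.8
a = 2120 − 0.8(2500) = 2120 − 2000 = 120
Break-even: Y = a/(1−MPC) = 120/0.2 = 600

Y = 600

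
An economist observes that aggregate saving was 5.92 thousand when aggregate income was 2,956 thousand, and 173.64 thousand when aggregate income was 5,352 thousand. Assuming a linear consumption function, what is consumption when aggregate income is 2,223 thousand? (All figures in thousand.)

MPS = ΔS/ΔY = (173.64 − 5.92)/(5352 − 2956) = 167.72/2396 = 0.07
MPC = 1 − MPS = 0.93
Autonomous saving = 5.92 − 0.07(2956) = -201, so a = 201
C = 201 + 0.93(2223) = 201 + 2067.39 = 2268.39

C = 2268.39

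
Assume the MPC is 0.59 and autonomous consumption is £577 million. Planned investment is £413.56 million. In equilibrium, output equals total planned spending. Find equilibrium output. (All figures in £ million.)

Y = 2416

Y = C + I = 577 + 0.59Y + 413.56
Y − 0.59Y = 990.56
0.41Y = 990.56, so Y = 990.56/0.41 = 2416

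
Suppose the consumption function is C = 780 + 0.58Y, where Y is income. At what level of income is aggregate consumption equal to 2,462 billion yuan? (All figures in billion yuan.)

Y = 2900

780 + 0.58Y = 2462
0.58Y = 1682, so Y = 1682/0.58 = 2900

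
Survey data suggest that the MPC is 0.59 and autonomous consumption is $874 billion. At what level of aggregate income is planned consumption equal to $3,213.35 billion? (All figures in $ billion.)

Y = 3965

874 + 0.59Y = 3213.35
0.59Y = 2339.35, so Y = 2339.35/0.59 = 3965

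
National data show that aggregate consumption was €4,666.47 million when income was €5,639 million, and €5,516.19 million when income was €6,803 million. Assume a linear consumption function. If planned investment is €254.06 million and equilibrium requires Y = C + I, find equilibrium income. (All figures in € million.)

MPC = (5516.19 − 4666.47)/(6803 − 5639) = 849.72/1164 = 0.73
a = 4666.47 − 0.73(5639) = 550
Equilibrium: Y = 550 + 0.73Y + 254.06
0.27Y = 804.06, so Y = 804.06/0.27 = 2978

Y = 2978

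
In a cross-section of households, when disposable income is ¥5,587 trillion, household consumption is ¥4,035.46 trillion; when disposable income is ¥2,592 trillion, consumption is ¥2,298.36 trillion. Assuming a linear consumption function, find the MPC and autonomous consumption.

MPC = ΔC/ΔY = (4035.46 − 2298.36)/(5587 − 2592) = 1737.1/2995 = 0.58
a = C − MPC·Y = 2298.36 − 0.58(2592) = 2298.36 − 1503.36 = 795

MPC = 0.58; a = 795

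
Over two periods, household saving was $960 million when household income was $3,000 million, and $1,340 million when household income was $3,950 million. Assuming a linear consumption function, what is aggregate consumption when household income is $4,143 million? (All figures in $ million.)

C = 2725.8

MPS = ΔS/ΔY = (1340 − 960)/(3950 − 3000) = 380/950 = 0.4
MPC = 1 − MPS = 0.6
Autonomous saving = 960 − 0.4(3000) = -240, so a = 240
C = 240 + 0.6(4143) = 240 + 2485.8 = 2725.8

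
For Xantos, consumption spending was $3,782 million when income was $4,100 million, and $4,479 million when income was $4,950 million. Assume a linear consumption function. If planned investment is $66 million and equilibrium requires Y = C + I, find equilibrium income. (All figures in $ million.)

Y = 2700

MPC = (4479 − 3782)/(4950 − 4100) = 697/850 = 0.82
a = 3782 − 0.82(4100) = 420
Equilibrium: Y = 420 + 0.82Y + 66
0.18Y = 486, so Y = 486/0.18 = 2700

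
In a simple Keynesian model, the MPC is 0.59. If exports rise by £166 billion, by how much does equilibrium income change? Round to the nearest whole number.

ΔY ≈ 405

The multiplier is 1/(1 − MPC) = 1/0.41.
ΔY = 166/0.41 = 404.88 ≈ 405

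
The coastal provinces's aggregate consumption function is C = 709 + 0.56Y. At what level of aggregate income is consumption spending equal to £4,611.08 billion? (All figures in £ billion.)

Y = 6968

709 + 0.56Y = 4611.08
0.56Y = 3902.08, so Y = 3902.08/0.56 = 6968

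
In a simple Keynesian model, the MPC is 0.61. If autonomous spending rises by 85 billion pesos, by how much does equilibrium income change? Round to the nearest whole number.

ΔY ≈ 218

The multiplier is 1/(1 − MPC) = 1/0.39.
ΔY = 85/0.39 = 217.95 ≈ 218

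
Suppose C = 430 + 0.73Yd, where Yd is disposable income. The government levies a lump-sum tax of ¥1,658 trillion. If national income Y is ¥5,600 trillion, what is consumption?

Yd = Y − T = 5600 − 1658 = 3942
C = 430 + 0.73(3942) = 430 + 2877.66 = 3307.66

C = 3307.66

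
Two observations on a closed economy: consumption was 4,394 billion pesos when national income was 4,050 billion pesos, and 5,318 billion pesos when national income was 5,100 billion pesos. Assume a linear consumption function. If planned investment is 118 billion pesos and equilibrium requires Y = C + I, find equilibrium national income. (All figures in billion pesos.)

MPC = (5318 − 4394)/(5100 − 4050) = 924/1050 = 0.88
a = 4394 − 0.88(4050) = 830
Equilibrium: Y = 830 + 0.88Y + 118
0.12Y = 948, so Y = 948/0.12 = 7900

Y = 7900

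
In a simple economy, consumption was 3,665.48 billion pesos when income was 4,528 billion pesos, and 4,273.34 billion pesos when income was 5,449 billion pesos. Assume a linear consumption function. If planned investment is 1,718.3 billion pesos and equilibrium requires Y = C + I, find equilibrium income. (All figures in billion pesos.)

MPC = (4273.34 − 3665.48)/(5449 − 4528) = 607.86/921 = 0.66
a = 3665.48 − 0.66(4528) = 677
Equilibrium: Y = 677 + 0.66Y + 1718.3
0.34Y = 2395.3, so Y = 2395.3/0.34 = 7045

Y = 7045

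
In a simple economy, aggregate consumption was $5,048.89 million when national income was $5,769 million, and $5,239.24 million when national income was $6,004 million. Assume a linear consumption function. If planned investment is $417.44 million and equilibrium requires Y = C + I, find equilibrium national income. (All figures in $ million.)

MPC = (5239.24 − 5048.89)/(6004 − 5769) = 190.35/235 = 0.81
a = 5048.89 − 0.81(5769) = 376
Equilibrium: Y = 376 + 0.81Y + 417.44
0.19Y = 793.44, so Y = 793.44/0.19 = 4176

Y = 4176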